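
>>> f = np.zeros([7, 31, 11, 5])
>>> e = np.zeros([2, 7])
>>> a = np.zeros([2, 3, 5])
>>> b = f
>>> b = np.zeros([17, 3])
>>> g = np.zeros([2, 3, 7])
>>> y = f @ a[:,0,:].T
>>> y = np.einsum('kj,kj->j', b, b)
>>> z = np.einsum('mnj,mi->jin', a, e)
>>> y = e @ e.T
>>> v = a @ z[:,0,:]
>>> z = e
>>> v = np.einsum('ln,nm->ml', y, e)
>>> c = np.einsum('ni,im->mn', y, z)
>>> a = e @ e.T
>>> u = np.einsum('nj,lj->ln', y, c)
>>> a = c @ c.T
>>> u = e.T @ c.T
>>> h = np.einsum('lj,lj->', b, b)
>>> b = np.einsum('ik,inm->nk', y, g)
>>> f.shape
(7, 31, 11, 5)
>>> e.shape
(2, 7)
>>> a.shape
(7, 7)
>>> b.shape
(3, 2)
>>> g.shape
(2, 3, 7)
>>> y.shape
(2, 2)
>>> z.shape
(2, 7)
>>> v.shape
(7, 2)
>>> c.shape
(7, 2)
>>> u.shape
(7, 7)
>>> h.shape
()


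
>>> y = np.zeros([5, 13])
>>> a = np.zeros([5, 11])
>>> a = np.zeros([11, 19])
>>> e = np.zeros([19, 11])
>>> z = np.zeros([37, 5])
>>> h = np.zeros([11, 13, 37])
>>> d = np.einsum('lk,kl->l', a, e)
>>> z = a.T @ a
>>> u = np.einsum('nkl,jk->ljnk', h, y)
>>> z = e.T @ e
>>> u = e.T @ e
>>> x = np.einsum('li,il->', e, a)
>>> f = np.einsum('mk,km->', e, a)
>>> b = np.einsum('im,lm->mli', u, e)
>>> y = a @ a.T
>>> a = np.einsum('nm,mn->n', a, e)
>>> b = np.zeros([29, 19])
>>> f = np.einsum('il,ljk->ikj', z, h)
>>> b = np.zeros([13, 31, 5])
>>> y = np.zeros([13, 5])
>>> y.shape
(13, 5)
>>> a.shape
(11,)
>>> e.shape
(19, 11)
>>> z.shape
(11, 11)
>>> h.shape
(11, 13, 37)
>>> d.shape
(11,)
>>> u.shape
(11, 11)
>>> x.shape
()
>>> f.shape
(11, 37, 13)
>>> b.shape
(13, 31, 5)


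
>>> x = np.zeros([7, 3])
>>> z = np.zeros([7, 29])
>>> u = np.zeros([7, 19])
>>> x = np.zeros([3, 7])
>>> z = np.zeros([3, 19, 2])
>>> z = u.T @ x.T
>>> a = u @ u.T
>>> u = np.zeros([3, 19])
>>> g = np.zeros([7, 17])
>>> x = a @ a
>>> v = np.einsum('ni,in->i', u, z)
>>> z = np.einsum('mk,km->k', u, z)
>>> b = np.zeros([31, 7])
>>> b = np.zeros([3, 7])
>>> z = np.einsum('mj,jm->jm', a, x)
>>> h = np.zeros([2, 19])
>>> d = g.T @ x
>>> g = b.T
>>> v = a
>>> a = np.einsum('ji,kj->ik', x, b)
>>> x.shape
(7, 7)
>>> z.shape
(7, 7)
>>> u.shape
(3, 19)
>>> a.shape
(7, 3)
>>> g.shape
(7, 3)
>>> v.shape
(7, 7)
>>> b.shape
(3, 7)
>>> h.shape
(2, 19)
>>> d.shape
(17, 7)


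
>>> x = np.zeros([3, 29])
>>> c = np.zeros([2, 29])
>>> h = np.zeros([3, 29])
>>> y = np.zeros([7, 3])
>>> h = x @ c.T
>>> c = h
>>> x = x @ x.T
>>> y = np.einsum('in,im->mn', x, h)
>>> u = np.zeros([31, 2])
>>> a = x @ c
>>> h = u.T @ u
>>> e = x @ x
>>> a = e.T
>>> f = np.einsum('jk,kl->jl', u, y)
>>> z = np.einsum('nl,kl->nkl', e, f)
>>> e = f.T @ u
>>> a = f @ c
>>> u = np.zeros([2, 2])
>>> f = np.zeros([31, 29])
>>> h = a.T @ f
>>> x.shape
(3, 3)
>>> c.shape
(3, 2)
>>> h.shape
(2, 29)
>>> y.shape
(2, 3)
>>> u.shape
(2, 2)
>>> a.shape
(31, 2)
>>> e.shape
(3, 2)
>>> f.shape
(31, 29)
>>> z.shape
(3, 31, 3)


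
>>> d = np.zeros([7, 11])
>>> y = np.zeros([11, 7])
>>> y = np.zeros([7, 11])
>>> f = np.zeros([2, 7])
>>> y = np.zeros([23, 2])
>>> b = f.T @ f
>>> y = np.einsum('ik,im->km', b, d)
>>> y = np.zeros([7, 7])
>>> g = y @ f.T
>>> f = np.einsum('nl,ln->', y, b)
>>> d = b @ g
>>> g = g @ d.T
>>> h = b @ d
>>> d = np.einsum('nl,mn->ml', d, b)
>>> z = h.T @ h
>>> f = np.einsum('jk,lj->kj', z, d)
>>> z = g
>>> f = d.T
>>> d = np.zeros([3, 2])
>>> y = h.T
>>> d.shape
(3, 2)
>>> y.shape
(2, 7)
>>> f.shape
(2, 7)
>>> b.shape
(7, 7)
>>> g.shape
(7, 7)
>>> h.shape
(7, 2)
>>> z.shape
(7, 7)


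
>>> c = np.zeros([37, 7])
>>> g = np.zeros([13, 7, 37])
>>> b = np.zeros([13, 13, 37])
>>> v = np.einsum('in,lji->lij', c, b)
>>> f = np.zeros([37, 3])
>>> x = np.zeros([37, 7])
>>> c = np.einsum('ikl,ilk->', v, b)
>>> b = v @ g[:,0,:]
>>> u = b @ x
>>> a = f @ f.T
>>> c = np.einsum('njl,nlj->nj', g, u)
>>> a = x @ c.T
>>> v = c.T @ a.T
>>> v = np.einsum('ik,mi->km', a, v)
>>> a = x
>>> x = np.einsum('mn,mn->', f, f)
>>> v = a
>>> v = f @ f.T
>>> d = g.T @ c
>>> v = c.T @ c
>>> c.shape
(13, 7)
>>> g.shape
(13, 7, 37)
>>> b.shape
(13, 37, 37)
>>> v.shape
(7, 7)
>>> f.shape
(37, 3)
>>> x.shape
()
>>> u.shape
(13, 37, 7)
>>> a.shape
(37, 7)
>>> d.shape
(37, 7, 7)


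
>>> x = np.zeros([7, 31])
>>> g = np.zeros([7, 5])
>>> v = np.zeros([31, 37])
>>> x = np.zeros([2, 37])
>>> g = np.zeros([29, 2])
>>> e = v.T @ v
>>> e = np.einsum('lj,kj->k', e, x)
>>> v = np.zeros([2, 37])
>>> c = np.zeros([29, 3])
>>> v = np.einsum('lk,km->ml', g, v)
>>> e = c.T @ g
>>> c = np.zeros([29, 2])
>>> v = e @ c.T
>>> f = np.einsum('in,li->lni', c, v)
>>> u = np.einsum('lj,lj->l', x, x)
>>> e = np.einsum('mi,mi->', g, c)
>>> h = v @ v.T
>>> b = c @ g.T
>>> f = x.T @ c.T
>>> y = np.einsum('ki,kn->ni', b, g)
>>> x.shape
(2, 37)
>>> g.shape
(29, 2)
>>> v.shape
(3, 29)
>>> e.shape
()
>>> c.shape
(29, 2)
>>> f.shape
(37, 29)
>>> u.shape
(2,)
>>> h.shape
(3, 3)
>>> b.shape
(29, 29)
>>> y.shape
(2, 29)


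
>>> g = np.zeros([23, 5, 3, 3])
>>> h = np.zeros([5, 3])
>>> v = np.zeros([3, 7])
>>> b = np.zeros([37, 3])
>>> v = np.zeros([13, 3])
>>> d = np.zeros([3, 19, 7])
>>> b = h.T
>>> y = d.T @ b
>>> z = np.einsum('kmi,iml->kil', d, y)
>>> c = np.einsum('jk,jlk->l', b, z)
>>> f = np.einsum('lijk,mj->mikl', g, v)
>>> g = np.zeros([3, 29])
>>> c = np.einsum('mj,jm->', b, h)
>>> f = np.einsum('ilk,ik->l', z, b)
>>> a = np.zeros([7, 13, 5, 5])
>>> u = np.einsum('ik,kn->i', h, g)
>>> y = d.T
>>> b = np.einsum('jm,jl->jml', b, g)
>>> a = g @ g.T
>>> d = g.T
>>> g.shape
(3, 29)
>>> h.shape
(5, 3)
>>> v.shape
(13, 3)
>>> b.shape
(3, 5, 29)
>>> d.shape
(29, 3)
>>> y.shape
(7, 19, 3)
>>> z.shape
(3, 7, 5)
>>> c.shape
()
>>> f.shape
(7,)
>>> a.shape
(3, 3)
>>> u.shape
(5,)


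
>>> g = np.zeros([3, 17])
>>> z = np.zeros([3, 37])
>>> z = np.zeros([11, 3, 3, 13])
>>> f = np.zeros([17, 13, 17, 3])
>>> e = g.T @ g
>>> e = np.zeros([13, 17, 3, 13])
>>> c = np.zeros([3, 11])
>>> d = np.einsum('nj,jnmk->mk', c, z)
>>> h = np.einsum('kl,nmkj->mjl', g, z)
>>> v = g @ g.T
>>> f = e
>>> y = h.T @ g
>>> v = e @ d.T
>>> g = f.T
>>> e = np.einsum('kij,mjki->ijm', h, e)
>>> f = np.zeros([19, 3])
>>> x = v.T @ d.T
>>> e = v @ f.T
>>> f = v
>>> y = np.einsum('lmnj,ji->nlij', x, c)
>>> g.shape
(13, 3, 17, 13)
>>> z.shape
(11, 3, 3, 13)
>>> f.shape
(13, 17, 3, 3)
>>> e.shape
(13, 17, 3, 19)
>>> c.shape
(3, 11)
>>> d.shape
(3, 13)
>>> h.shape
(3, 13, 17)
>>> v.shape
(13, 17, 3, 3)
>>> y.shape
(17, 3, 11, 3)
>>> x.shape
(3, 3, 17, 3)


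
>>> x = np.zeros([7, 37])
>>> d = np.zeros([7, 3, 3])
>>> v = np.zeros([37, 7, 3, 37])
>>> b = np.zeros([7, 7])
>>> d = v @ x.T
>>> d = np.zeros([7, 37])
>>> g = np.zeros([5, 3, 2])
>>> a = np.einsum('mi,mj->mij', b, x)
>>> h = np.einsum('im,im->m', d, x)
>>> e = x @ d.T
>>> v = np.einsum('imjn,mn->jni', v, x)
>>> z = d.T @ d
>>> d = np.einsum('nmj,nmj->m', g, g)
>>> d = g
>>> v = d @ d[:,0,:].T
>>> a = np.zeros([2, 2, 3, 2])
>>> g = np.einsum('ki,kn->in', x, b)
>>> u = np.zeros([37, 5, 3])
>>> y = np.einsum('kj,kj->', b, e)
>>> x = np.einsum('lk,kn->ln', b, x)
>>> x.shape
(7, 37)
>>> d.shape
(5, 3, 2)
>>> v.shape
(5, 3, 5)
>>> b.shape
(7, 7)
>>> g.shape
(37, 7)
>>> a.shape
(2, 2, 3, 2)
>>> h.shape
(37,)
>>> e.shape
(7, 7)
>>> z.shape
(37, 37)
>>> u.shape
(37, 5, 3)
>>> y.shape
()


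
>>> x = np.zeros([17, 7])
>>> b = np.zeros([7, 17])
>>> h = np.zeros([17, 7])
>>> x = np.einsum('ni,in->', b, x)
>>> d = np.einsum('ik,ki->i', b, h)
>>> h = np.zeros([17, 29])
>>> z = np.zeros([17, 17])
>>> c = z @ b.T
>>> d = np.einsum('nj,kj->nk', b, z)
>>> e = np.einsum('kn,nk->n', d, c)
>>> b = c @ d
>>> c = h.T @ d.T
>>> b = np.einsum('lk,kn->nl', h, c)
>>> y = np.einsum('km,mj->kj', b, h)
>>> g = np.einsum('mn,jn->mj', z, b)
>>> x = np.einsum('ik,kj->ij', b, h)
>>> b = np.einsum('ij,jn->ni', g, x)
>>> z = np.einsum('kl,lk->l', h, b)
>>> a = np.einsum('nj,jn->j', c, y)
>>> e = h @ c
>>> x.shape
(7, 29)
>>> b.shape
(29, 17)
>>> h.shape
(17, 29)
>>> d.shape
(7, 17)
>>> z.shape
(29,)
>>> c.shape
(29, 7)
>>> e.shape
(17, 7)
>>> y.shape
(7, 29)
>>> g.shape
(17, 7)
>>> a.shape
(7,)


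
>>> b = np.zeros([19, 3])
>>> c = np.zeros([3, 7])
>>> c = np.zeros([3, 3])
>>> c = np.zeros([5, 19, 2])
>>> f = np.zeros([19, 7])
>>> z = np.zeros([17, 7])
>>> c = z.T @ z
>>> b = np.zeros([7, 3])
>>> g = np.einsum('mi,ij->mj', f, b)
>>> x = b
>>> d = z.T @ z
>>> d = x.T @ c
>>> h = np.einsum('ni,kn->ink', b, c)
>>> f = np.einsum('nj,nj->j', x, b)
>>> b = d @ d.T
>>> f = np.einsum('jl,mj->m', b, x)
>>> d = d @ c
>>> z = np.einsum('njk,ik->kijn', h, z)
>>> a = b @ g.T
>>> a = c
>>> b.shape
(3, 3)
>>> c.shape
(7, 7)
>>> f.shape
(7,)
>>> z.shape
(7, 17, 7, 3)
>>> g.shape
(19, 3)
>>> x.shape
(7, 3)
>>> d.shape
(3, 7)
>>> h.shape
(3, 7, 7)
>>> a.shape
(7, 7)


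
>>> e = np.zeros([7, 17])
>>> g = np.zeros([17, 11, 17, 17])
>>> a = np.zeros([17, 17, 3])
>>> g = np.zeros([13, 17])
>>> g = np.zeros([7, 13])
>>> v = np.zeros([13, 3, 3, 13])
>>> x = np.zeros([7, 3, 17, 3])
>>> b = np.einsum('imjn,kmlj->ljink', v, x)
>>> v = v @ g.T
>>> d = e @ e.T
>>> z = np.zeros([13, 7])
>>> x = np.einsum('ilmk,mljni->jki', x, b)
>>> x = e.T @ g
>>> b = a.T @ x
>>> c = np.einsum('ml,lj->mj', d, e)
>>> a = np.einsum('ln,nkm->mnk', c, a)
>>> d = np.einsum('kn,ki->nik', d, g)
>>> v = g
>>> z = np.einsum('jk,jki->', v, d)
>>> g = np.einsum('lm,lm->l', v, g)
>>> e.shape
(7, 17)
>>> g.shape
(7,)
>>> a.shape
(3, 17, 17)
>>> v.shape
(7, 13)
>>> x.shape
(17, 13)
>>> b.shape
(3, 17, 13)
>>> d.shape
(7, 13, 7)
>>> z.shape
()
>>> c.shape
(7, 17)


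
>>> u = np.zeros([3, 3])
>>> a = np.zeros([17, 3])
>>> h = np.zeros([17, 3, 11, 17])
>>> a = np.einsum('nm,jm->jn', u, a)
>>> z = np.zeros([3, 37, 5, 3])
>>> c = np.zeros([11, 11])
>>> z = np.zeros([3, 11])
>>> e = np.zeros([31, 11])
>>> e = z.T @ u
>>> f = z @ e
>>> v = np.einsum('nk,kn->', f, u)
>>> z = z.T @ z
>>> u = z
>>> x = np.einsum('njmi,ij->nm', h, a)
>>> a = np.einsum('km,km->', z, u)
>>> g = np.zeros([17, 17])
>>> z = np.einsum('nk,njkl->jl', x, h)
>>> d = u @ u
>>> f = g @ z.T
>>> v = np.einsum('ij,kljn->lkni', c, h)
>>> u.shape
(11, 11)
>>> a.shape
()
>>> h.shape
(17, 3, 11, 17)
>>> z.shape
(3, 17)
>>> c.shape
(11, 11)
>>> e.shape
(11, 3)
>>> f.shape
(17, 3)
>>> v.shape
(3, 17, 17, 11)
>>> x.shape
(17, 11)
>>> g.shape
(17, 17)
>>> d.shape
(11, 11)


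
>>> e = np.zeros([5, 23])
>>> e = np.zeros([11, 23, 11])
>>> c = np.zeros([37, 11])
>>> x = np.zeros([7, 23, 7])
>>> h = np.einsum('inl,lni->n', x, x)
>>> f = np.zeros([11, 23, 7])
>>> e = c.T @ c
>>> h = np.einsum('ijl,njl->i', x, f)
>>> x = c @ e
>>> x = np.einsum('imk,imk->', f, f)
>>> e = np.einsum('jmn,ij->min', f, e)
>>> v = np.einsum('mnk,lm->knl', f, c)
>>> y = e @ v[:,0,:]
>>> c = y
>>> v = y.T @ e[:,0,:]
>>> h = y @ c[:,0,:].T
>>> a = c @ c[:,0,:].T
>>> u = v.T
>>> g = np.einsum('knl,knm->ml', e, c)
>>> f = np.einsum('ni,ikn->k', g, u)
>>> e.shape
(23, 11, 7)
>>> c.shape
(23, 11, 37)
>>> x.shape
()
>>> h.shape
(23, 11, 23)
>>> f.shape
(11,)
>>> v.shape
(37, 11, 7)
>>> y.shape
(23, 11, 37)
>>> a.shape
(23, 11, 23)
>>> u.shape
(7, 11, 37)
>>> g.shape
(37, 7)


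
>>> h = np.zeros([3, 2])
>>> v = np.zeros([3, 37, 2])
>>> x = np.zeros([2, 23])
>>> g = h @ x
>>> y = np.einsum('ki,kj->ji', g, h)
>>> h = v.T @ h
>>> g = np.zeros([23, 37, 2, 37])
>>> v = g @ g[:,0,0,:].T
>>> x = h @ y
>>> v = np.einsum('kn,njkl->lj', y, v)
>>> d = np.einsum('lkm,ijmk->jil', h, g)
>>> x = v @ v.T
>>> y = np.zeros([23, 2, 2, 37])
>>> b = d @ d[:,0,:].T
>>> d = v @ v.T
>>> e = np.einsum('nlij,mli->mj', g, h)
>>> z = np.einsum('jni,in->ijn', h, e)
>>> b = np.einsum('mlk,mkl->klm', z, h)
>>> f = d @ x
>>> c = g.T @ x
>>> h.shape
(2, 37, 2)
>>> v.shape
(23, 37)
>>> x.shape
(23, 23)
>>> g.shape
(23, 37, 2, 37)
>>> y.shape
(23, 2, 2, 37)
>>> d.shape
(23, 23)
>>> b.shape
(37, 2, 2)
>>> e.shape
(2, 37)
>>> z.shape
(2, 2, 37)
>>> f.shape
(23, 23)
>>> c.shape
(37, 2, 37, 23)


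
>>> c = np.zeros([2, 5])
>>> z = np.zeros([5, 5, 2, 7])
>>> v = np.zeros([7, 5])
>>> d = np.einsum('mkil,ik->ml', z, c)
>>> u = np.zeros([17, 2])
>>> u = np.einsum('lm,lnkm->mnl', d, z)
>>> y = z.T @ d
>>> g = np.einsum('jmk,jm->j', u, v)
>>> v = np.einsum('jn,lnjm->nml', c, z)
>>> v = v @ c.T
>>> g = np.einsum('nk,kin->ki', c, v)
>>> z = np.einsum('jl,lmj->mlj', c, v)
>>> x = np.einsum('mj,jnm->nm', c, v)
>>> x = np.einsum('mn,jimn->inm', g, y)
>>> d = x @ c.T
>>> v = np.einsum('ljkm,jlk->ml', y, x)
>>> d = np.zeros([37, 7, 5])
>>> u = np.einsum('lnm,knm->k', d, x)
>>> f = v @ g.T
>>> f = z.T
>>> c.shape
(2, 5)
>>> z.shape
(7, 5, 2)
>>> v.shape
(7, 7)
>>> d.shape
(37, 7, 5)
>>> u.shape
(2,)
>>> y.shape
(7, 2, 5, 7)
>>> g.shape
(5, 7)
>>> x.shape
(2, 7, 5)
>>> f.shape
(2, 5, 7)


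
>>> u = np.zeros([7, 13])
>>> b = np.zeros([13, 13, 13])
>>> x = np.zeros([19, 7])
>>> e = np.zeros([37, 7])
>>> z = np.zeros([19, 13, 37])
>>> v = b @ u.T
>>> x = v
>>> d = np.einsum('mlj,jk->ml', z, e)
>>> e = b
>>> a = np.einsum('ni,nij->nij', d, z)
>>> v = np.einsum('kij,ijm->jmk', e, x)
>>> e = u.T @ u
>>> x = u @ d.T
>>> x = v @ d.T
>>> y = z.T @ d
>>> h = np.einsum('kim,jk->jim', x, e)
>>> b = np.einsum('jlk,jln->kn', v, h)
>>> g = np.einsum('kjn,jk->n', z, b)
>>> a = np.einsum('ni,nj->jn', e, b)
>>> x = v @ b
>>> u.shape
(7, 13)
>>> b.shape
(13, 19)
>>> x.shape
(13, 7, 19)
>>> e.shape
(13, 13)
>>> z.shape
(19, 13, 37)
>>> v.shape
(13, 7, 13)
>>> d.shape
(19, 13)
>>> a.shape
(19, 13)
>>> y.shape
(37, 13, 13)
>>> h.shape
(13, 7, 19)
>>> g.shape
(37,)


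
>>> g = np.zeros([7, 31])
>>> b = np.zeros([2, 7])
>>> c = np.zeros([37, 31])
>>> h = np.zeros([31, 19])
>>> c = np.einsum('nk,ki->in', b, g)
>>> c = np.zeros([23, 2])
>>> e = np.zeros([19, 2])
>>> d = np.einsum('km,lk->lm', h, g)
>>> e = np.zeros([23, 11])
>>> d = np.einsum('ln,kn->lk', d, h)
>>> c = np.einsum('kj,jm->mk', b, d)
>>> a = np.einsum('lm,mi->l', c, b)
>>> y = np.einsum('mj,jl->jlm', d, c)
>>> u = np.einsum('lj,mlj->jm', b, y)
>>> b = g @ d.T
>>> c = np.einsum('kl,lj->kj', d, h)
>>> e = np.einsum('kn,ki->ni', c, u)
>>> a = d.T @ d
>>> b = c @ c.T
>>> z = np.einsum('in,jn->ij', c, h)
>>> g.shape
(7, 31)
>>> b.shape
(7, 7)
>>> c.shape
(7, 19)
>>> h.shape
(31, 19)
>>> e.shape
(19, 31)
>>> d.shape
(7, 31)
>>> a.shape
(31, 31)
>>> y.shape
(31, 2, 7)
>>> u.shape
(7, 31)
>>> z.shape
(7, 31)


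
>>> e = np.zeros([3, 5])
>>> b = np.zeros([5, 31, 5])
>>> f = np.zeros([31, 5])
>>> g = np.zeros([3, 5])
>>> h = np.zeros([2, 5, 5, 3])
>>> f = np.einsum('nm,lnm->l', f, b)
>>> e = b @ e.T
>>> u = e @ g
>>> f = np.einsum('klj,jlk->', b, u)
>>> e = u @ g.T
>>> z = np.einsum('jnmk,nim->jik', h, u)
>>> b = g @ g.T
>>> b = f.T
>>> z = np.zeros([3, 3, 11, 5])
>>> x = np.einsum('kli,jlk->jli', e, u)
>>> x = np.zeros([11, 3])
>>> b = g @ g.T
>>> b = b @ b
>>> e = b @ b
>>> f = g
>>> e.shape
(3, 3)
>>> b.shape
(3, 3)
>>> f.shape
(3, 5)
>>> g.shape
(3, 5)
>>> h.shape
(2, 5, 5, 3)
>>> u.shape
(5, 31, 5)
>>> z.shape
(3, 3, 11, 5)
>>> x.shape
(11, 3)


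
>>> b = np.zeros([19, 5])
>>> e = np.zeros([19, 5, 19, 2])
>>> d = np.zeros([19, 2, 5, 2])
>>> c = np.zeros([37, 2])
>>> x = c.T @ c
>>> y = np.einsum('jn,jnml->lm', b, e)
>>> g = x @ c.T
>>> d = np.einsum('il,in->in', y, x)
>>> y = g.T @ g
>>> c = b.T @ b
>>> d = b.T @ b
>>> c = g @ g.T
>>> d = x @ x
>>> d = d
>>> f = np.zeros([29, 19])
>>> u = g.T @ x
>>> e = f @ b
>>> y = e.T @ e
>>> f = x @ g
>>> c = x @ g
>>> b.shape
(19, 5)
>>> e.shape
(29, 5)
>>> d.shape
(2, 2)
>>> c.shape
(2, 37)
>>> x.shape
(2, 2)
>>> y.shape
(5, 5)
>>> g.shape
(2, 37)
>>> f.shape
(2, 37)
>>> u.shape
(37, 2)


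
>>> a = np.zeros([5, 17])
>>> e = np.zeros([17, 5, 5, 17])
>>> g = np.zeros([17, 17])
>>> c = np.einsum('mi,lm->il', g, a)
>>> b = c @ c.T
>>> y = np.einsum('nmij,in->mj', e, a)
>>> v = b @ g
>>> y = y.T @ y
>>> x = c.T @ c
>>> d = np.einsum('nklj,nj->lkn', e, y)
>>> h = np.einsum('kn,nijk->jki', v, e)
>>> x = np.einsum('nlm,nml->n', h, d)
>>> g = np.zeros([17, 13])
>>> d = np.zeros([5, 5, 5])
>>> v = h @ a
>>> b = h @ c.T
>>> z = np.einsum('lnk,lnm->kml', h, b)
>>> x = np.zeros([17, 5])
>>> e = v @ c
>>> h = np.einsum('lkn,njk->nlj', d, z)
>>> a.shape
(5, 17)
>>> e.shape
(5, 17, 5)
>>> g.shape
(17, 13)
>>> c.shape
(17, 5)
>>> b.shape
(5, 17, 17)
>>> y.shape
(17, 17)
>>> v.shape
(5, 17, 17)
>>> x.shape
(17, 5)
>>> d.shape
(5, 5, 5)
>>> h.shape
(5, 5, 17)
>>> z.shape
(5, 17, 5)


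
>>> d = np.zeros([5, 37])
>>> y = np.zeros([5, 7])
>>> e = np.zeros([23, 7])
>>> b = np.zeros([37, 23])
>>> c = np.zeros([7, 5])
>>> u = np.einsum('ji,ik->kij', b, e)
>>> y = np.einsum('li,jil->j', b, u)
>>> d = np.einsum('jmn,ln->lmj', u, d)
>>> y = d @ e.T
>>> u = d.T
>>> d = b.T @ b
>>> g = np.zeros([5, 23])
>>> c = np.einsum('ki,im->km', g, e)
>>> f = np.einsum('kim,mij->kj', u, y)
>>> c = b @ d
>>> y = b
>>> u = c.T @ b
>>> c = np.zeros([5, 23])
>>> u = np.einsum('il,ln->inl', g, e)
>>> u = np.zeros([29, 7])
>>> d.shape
(23, 23)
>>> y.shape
(37, 23)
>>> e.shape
(23, 7)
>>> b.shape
(37, 23)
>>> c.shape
(5, 23)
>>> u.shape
(29, 7)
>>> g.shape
(5, 23)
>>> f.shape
(7, 23)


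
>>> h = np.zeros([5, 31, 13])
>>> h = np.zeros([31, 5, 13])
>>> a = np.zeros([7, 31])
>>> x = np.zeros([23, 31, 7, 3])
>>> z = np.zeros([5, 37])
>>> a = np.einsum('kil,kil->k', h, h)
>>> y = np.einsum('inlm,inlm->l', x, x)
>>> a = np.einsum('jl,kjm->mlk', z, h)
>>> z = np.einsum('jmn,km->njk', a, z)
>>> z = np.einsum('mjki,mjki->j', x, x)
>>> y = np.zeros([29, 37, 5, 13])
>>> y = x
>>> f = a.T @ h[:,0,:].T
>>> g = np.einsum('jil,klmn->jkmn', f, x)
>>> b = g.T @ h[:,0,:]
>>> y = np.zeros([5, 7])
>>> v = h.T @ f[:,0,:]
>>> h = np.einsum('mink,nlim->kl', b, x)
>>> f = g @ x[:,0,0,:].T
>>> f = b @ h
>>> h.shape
(13, 31)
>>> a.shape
(13, 37, 31)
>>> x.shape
(23, 31, 7, 3)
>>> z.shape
(31,)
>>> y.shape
(5, 7)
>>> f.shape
(3, 7, 23, 31)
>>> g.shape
(31, 23, 7, 3)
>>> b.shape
(3, 7, 23, 13)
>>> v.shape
(13, 5, 31)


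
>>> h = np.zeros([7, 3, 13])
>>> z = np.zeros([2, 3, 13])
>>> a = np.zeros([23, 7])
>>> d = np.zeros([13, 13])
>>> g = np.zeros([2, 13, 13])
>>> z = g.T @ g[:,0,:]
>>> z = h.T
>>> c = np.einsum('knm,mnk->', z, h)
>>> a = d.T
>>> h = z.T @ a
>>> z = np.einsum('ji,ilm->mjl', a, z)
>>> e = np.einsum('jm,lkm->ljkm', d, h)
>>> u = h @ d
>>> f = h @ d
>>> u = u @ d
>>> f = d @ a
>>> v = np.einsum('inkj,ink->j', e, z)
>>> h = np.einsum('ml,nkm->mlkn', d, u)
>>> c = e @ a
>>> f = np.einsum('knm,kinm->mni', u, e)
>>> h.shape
(13, 13, 3, 7)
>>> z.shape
(7, 13, 3)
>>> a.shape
(13, 13)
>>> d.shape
(13, 13)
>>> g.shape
(2, 13, 13)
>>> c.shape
(7, 13, 3, 13)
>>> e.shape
(7, 13, 3, 13)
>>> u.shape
(7, 3, 13)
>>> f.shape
(13, 3, 13)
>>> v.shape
(13,)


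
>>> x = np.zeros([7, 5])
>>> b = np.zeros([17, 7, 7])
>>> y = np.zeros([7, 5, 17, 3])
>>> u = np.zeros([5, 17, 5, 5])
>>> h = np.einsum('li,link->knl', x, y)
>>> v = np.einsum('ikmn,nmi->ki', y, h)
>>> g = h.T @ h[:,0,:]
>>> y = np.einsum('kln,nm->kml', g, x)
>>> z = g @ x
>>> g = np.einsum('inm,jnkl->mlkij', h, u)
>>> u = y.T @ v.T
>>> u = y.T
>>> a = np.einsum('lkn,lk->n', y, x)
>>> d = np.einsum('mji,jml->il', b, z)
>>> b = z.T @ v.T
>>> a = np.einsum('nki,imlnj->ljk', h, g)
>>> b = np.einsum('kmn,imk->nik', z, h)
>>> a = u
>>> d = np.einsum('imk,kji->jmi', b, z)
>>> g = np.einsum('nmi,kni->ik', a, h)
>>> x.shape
(7, 5)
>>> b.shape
(5, 3, 7)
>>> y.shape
(7, 5, 17)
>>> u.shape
(17, 5, 7)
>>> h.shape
(3, 17, 7)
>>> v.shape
(5, 7)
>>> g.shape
(7, 3)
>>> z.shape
(7, 17, 5)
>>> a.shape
(17, 5, 7)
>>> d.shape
(17, 3, 5)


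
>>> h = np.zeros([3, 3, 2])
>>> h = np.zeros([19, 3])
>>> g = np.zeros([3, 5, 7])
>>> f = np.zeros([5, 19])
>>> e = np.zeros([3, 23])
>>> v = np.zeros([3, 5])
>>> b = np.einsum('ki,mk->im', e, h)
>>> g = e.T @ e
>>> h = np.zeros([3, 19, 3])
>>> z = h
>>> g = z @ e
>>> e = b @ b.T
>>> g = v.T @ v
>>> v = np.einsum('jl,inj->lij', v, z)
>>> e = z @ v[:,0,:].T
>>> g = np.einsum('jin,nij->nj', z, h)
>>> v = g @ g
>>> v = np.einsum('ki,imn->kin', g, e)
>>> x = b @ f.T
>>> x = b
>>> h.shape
(3, 19, 3)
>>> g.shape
(3, 3)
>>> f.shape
(5, 19)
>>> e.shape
(3, 19, 5)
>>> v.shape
(3, 3, 5)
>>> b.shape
(23, 19)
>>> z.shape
(3, 19, 3)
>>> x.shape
(23, 19)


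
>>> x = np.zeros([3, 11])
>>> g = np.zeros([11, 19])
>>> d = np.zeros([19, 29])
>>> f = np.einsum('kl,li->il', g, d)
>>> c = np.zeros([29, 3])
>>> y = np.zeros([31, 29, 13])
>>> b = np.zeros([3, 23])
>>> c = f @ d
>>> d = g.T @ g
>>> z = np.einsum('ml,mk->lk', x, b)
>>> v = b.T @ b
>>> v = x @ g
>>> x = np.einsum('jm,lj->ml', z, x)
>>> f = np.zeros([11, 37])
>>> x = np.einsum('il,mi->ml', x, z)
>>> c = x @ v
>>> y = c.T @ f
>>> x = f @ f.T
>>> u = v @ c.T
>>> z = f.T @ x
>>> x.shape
(11, 11)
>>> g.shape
(11, 19)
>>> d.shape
(19, 19)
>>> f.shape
(11, 37)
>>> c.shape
(11, 19)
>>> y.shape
(19, 37)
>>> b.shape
(3, 23)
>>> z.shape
(37, 11)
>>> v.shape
(3, 19)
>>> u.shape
(3, 11)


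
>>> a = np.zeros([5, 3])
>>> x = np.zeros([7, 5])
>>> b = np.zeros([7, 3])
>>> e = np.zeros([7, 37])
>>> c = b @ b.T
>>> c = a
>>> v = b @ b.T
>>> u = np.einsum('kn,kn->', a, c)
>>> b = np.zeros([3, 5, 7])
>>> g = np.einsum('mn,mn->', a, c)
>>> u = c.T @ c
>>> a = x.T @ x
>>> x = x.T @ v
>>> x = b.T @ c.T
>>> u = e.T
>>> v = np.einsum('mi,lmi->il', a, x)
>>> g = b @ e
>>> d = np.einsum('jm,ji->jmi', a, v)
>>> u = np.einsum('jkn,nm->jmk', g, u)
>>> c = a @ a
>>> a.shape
(5, 5)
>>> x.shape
(7, 5, 5)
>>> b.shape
(3, 5, 7)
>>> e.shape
(7, 37)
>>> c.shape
(5, 5)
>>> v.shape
(5, 7)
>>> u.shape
(3, 7, 5)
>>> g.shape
(3, 5, 37)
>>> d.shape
(5, 5, 7)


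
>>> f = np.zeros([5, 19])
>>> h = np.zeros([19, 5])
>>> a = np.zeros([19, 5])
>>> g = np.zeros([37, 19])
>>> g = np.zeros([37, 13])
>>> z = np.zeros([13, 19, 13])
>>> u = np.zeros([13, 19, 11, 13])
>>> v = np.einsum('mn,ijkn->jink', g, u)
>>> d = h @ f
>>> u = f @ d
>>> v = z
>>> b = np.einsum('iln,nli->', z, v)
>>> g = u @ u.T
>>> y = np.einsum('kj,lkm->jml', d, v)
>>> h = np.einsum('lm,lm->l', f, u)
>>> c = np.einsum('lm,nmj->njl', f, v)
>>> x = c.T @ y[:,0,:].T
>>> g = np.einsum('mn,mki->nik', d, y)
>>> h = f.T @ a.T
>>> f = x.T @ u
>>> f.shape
(19, 13, 19)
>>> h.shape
(19, 19)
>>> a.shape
(19, 5)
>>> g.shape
(19, 13, 13)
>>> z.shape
(13, 19, 13)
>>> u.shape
(5, 19)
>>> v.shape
(13, 19, 13)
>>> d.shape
(19, 19)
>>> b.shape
()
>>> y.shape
(19, 13, 13)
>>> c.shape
(13, 13, 5)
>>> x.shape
(5, 13, 19)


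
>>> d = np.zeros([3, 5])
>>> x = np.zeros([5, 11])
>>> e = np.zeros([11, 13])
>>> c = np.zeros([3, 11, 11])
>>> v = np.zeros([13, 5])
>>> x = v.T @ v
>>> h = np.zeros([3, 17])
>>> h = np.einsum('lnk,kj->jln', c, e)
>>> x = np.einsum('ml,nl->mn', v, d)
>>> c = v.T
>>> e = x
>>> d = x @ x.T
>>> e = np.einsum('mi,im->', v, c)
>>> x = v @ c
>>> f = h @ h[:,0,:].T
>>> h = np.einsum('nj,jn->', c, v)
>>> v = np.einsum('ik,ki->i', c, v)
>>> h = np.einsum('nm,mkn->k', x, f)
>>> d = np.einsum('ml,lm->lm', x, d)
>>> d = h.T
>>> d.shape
(3,)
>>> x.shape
(13, 13)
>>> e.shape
()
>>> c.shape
(5, 13)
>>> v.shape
(5,)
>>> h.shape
(3,)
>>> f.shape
(13, 3, 13)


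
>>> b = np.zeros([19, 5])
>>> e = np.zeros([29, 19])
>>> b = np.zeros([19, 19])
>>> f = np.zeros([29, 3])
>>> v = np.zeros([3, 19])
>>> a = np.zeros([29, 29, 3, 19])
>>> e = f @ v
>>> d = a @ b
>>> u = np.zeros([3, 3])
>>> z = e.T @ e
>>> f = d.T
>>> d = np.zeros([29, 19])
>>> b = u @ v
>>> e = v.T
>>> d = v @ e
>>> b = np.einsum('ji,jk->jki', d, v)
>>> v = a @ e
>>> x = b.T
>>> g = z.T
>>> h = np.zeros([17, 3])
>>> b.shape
(3, 19, 3)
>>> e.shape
(19, 3)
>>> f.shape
(19, 3, 29, 29)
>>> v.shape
(29, 29, 3, 3)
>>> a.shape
(29, 29, 3, 19)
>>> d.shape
(3, 3)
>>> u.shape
(3, 3)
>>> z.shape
(19, 19)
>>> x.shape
(3, 19, 3)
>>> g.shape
(19, 19)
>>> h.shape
(17, 3)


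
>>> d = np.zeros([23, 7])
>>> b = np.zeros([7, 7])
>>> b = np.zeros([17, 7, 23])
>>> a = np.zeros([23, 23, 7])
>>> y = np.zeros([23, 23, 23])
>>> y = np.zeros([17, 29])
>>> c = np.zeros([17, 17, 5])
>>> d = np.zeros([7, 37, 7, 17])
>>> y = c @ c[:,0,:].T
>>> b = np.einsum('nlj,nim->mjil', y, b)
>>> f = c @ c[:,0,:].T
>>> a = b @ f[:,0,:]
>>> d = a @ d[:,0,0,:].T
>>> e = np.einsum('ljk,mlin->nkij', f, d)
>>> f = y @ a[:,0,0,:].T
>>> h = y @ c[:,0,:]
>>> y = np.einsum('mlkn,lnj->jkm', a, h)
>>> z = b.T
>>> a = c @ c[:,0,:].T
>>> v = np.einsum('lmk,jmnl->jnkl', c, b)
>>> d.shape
(23, 17, 7, 7)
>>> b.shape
(23, 17, 7, 17)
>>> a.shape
(17, 17, 17)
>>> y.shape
(5, 7, 23)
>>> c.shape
(17, 17, 5)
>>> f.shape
(17, 17, 23)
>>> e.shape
(7, 17, 7, 17)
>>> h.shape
(17, 17, 5)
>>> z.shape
(17, 7, 17, 23)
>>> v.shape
(23, 7, 5, 17)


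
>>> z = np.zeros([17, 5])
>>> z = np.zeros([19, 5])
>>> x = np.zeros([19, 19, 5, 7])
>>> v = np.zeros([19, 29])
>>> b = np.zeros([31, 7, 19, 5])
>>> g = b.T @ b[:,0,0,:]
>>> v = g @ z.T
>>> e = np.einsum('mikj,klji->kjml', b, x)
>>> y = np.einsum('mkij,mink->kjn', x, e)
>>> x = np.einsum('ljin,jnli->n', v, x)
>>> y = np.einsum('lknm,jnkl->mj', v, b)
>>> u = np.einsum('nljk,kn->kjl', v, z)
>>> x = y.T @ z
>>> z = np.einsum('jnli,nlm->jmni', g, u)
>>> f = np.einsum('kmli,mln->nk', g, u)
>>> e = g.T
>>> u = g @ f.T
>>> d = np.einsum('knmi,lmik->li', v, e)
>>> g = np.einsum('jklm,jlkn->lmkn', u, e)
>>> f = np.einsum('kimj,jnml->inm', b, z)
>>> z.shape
(5, 19, 19, 5)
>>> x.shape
(31, 5)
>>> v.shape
(5, 19, 7, 19)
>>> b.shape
(31, 7, 19, 5)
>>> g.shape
(7, 19, 19, 5)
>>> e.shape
(5, 7, 19, 5)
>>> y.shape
(19, 31)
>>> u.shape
(5, 19, 7, 19)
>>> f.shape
(7, 19, 19)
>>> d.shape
(5, 19)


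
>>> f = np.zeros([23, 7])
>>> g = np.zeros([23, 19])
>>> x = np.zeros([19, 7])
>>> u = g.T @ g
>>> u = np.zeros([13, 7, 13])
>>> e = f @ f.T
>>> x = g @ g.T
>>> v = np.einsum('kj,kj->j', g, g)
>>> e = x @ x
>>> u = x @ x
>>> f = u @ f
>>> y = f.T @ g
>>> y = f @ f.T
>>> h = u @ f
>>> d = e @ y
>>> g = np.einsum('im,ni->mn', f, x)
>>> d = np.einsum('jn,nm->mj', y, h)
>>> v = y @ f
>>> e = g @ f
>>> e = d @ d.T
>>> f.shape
(23, 7)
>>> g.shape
(7, 23)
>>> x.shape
(23, 23)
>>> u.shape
(23, 23)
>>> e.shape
(7, 7)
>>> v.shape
(23, 7)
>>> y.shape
(23, 23)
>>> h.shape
(23, 7)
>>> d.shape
(7, 23)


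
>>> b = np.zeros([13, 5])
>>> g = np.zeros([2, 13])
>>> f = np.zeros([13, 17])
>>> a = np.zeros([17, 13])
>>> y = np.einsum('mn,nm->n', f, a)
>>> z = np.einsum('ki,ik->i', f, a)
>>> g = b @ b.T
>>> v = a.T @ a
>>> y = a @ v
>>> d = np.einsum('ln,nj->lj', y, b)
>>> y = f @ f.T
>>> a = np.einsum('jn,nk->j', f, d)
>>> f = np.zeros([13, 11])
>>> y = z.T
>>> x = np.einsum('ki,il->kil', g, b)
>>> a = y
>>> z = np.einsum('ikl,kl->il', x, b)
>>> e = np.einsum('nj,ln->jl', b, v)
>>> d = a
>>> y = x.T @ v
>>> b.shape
(13, 5)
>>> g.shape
(13, 13)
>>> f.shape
(13, 11)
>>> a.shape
(17,)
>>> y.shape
(5, 13, 13)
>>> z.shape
(13, 5)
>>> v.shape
(13, 13)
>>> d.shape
(17,)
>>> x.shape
(13, 13, 5)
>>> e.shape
(5, 13)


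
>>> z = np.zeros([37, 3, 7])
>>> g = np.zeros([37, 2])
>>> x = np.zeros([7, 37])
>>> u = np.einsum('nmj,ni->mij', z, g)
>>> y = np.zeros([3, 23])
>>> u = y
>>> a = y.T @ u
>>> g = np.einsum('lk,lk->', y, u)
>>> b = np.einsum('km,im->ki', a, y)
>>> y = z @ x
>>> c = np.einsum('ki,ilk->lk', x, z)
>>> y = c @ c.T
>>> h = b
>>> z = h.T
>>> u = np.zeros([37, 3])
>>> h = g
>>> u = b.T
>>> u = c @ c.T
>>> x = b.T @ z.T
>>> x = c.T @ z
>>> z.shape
(3, 23)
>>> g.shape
()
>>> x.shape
(7, 23)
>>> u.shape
(3, 3)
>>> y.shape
(3, 3)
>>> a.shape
(23, 23)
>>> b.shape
(23, 3)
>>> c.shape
(3, 7)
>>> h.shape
()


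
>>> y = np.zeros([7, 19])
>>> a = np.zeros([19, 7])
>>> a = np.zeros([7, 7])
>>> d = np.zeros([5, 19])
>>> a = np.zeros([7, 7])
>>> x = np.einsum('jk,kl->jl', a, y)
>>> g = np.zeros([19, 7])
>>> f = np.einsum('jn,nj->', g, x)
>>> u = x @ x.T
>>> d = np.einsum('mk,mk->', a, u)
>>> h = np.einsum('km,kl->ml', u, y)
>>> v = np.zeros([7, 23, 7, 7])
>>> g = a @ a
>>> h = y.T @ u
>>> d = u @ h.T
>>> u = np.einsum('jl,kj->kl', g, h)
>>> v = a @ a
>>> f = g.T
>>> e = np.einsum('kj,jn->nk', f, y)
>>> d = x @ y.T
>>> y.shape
(7, 19)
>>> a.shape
(7, 7)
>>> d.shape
(7, 7)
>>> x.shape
(7, 19)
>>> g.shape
(7, 7)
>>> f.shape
(7, 7)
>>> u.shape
(19, 7)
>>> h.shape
(19, 7)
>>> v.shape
(7, 7)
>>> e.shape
(19, 7)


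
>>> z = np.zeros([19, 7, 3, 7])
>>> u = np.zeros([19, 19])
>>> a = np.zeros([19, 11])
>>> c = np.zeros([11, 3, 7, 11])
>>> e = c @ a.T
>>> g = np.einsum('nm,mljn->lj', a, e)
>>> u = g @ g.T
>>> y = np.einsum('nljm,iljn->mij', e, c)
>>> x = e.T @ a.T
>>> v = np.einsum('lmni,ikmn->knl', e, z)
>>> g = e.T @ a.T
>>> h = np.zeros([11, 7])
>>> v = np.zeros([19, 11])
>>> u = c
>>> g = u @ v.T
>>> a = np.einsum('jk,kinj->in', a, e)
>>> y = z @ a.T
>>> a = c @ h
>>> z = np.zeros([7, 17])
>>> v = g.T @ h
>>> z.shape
(7, 17)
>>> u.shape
(11, 3, 7, 11)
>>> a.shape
(11, 3, 7, 7)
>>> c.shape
(11, 3, 7, 11)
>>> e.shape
(11, 3, 7, 19)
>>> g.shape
(11, 3, 7, 19)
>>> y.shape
(19, 7, 3, 3)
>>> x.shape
(19, 7, 3, 19)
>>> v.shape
(19, 7, 3, 7)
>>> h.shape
(11, 7)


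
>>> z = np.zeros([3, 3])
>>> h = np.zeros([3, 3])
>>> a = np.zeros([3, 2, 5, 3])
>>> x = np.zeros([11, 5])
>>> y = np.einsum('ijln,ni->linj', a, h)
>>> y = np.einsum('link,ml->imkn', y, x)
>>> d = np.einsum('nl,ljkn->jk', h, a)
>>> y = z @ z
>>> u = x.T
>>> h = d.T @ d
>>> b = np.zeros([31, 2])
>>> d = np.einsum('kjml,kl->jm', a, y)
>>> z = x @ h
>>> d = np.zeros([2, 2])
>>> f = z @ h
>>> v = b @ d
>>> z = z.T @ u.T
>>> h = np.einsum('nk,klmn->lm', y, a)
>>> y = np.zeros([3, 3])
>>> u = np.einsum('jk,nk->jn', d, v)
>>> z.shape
(5, 5)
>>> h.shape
(2, 5)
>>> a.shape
(3, 2, 5, 3)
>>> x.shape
(11, 5)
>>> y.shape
(3, 3)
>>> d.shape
(2, 2)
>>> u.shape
(2, 31)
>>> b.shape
(31, 2)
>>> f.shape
(11, 5)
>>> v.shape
(31, 2)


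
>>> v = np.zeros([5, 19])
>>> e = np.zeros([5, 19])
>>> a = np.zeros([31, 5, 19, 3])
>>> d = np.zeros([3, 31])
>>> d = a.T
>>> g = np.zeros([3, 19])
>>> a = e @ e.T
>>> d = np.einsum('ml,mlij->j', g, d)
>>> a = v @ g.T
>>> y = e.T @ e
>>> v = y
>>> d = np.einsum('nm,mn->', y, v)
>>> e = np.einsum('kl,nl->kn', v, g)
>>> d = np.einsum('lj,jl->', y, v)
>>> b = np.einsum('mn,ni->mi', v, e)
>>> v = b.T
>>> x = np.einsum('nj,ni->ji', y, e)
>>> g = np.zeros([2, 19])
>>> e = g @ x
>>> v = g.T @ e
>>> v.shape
(19, 3)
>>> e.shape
(2, 3)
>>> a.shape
(5, 3)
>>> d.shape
()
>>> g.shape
(2, 19)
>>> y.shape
(19, 19)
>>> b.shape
(19, 3)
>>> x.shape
(19, 3)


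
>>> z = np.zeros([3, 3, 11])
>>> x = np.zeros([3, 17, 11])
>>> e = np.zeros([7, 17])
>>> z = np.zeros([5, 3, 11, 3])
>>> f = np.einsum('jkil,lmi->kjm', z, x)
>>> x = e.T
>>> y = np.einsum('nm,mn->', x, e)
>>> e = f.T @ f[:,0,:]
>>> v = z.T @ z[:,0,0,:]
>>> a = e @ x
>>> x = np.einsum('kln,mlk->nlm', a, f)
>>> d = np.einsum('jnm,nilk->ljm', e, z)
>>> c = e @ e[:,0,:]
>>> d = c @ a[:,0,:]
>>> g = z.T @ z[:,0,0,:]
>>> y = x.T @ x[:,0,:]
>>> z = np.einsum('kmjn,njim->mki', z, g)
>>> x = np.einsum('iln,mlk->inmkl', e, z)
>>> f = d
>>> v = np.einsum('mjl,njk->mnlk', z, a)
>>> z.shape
(3, 5, 3)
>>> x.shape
(17, 17, 3, 3, 5)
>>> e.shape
(17, 5, 17)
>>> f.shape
(17, 5, 7)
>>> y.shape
(3, 5, 3)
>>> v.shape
(3, 17, 3, 7)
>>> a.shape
(17, 5, 7)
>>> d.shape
(17, 5, 7)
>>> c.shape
(17, 5, 17)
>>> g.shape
(3, 11, 3, 3)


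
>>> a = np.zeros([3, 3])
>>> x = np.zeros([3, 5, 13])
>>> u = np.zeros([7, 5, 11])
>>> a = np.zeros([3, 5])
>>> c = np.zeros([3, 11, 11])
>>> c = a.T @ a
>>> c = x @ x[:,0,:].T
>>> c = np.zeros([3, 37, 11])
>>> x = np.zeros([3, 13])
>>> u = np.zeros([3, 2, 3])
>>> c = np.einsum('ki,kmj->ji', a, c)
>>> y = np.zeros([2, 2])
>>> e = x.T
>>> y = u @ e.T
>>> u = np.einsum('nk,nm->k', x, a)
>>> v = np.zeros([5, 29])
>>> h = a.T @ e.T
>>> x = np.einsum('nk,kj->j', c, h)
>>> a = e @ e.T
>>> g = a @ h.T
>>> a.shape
(13, 13)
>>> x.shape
(13,)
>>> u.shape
(13,)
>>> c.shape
(11, 5)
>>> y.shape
(3, 2, 13)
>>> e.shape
(13, 3)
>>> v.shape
(5, 29)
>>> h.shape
(5, 13)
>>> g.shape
(13, 5)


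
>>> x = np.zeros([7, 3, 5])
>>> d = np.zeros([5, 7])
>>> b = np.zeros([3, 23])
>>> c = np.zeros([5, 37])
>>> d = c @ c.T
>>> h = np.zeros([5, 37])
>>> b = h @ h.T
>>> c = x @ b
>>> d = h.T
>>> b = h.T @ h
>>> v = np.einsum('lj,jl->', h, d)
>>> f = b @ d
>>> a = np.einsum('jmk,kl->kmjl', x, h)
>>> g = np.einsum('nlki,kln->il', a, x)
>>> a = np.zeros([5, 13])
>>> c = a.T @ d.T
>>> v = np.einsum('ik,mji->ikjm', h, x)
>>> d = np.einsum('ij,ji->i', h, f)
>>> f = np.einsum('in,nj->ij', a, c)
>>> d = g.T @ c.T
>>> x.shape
(7, 3, 5)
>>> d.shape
(3, 13)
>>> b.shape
(37, 37)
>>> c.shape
(13, 37)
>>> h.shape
(5, 37)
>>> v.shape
(5, 37, 3, 7)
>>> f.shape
(5, 37)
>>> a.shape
(5, 13)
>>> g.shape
(37, 3)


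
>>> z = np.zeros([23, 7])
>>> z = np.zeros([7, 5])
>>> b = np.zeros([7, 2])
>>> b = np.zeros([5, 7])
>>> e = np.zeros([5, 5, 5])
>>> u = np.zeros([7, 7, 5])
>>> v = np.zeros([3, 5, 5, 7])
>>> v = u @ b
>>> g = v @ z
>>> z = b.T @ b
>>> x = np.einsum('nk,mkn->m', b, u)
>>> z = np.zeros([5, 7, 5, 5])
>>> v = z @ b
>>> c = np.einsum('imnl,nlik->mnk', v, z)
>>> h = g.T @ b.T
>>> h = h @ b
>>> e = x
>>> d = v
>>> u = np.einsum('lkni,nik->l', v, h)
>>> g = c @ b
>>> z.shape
(5, 7, 5, 5)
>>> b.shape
(5, 7)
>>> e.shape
(7,)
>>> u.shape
(5,)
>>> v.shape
(5, 7, 5, 7)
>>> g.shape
(7, 5, 7)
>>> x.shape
(7,)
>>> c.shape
(7, 5, 5)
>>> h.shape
(5, 7, 7)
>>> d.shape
(5, 7, 5, 7)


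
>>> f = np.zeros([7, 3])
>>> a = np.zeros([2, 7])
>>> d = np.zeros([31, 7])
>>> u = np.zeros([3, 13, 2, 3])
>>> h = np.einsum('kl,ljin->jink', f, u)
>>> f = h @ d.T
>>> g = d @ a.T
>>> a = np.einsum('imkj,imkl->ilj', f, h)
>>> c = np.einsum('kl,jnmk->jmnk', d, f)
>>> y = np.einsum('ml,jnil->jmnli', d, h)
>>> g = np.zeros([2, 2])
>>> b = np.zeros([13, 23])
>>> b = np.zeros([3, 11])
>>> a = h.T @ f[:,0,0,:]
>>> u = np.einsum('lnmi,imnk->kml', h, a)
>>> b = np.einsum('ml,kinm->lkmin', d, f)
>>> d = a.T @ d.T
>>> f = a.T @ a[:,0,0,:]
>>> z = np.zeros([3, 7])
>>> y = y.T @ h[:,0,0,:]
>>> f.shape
(31, 2, 3, 31)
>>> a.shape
(7, 3, 2, 31)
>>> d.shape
(31, 2, 3, 31)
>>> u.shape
(31, 3, 13)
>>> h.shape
(13, 2, 3, 7)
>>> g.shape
(2, 2)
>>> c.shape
(13, 3, 2, 31)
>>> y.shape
(3, 7, 2, 31, 7)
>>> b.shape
(7, 13, 31, 2, 3)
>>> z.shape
(3, 7)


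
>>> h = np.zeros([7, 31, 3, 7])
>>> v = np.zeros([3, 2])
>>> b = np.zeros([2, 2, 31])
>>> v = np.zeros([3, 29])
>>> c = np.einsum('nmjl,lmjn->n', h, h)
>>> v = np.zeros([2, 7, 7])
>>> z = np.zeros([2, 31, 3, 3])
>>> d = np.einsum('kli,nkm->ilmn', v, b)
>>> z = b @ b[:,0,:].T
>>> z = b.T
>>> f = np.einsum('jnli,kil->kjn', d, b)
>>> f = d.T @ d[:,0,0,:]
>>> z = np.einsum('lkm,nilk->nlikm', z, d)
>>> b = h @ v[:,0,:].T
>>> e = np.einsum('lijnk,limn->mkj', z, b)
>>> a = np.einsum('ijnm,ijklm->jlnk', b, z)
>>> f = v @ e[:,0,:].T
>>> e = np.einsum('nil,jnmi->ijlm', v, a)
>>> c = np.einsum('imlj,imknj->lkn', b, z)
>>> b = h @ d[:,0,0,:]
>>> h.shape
(7, 31, 3, 7)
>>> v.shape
(2, 7, 7)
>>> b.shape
(7, 31, 3, 2)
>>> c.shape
(3, 7, 2)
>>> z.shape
(7, 31, 7, 2, 2)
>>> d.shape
(7, 7, 31, 2)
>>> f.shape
(2, 7, 3)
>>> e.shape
(7, 31, 7, 3)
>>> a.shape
(31, 2, 3, 7)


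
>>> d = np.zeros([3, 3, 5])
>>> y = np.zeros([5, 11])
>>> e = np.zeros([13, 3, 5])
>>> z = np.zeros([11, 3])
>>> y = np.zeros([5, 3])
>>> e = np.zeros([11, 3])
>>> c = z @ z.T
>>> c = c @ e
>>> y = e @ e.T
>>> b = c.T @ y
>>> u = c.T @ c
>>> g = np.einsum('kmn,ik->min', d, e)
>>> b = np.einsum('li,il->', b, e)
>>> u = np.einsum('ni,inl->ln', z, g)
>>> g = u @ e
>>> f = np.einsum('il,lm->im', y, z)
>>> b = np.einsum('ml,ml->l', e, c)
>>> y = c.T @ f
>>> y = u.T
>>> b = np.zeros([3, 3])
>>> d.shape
(3, 3, 5)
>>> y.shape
(11, 5)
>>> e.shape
(11, 3)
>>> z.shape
(11, 3)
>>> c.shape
(11, 3)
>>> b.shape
(3, 3)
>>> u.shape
(5, 11)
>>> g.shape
(5, 3)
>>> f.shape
(11, 3)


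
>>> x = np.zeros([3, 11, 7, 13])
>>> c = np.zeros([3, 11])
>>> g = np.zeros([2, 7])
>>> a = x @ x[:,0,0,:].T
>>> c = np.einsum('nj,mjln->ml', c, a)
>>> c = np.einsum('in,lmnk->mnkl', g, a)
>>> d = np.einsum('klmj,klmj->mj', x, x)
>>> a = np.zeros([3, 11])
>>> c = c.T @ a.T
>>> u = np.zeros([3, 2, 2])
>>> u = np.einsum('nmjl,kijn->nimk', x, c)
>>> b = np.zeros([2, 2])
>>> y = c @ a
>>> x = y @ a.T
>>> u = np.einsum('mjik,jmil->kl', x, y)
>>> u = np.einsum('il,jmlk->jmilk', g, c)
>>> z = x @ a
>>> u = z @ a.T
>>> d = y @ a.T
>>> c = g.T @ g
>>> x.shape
(3, 3, 7, 3)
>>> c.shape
(7, 7)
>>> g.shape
(2, 7)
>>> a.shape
(3, 11)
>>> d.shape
(3, 3, 7, 3)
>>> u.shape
(3, 3, 7, 3)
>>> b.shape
(2, 2)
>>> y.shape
(3, 3, 7, 11)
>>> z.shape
(3, 3, 7, 11)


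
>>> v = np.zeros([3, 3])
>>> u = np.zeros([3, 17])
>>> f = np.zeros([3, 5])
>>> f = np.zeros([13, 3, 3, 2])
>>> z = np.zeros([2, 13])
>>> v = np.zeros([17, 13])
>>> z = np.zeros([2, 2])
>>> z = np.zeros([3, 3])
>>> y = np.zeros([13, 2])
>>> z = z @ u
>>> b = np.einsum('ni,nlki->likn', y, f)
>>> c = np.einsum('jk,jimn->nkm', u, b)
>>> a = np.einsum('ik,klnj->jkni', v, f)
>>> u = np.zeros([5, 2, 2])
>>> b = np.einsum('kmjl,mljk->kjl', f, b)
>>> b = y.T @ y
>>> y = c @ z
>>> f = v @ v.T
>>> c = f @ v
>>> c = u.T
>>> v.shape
(17, 13)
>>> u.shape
(5, 2, 2)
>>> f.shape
(17, 17)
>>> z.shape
(3, 17)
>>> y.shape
(13, 17, 17)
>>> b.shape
(2, 2)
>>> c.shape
(2, 2, 5)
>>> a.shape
(2, 13, 3, 17)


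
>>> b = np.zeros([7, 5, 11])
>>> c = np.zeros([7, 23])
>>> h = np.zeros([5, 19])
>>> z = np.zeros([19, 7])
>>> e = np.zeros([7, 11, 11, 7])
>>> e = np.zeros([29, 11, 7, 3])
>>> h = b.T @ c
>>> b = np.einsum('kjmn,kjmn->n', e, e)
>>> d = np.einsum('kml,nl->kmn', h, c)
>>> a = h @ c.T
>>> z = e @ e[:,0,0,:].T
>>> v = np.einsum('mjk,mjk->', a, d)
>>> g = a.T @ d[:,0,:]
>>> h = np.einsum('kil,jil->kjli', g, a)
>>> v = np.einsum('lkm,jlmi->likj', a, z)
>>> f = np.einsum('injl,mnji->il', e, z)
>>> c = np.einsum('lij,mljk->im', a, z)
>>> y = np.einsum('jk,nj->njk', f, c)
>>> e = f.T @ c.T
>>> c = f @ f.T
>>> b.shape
(3,)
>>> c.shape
(29, 29)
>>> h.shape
(7, 11, 7, 5)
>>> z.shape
(29, 11, 7, 29)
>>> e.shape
(3, 5)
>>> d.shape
(11, 5, 7)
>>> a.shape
(11, 5, 7)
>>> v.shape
(11, 29, 5, 29)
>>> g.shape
(7, 5, 7)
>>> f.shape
(29, 3)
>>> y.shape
(5, 29, 3)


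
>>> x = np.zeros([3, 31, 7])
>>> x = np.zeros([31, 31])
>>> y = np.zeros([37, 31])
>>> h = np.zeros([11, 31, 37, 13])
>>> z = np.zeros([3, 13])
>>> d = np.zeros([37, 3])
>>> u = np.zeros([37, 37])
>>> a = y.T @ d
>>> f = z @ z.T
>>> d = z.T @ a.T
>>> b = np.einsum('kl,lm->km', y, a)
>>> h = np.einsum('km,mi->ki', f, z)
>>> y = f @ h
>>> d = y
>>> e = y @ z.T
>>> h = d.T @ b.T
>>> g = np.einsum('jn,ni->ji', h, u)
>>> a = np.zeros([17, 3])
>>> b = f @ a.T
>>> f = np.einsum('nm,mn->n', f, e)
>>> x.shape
(31, 31)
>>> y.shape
(3, 13)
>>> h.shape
(13, 37)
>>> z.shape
(3, 13)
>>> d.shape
(3, 13)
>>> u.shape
(37, 37)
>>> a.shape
(17, 3)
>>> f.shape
(3,)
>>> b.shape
(3, 17)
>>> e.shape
(3, 3)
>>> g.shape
(13, 37)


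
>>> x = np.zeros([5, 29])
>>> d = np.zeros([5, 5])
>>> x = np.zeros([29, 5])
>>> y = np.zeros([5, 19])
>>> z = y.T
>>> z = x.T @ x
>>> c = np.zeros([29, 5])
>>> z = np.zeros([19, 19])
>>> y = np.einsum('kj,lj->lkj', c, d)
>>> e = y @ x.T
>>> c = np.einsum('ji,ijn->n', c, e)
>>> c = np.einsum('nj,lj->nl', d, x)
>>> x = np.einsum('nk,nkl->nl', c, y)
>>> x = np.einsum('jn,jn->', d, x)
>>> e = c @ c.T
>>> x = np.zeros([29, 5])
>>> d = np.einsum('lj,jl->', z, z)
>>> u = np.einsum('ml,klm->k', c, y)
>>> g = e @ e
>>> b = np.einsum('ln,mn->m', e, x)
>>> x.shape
(29, 5)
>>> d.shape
()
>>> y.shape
(5, 29, 5)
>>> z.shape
(19, 19)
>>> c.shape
(5, 29)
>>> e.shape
(5, 5)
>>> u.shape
(5,)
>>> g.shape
(5, 5)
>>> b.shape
(29,)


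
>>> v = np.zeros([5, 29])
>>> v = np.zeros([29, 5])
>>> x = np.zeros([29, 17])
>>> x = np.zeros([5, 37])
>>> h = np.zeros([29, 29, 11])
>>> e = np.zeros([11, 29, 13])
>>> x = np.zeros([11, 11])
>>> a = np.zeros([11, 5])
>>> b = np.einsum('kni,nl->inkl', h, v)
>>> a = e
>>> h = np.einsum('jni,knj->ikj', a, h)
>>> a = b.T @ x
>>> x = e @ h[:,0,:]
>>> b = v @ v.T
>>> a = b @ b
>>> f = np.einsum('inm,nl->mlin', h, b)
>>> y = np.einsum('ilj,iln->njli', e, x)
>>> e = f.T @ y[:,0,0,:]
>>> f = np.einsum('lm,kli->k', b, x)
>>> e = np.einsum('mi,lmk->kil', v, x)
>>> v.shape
(29, 5)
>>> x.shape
(11, 29, 11)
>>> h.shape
(13, 29, 11)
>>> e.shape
(11, 5, 11)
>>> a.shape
(29, 29)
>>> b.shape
(29, 29)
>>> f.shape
(11,)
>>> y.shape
(11, 13, 29, 11)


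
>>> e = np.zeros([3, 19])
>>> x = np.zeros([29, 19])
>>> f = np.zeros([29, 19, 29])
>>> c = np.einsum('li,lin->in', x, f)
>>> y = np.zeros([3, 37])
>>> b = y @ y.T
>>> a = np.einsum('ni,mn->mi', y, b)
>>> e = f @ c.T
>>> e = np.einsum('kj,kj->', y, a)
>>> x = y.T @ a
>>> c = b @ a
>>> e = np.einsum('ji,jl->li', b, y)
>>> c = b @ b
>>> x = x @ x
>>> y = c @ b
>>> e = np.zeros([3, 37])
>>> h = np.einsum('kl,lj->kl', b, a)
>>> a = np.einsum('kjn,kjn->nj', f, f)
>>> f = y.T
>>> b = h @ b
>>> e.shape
(3, 37)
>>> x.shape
(37, 37)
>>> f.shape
(3, 3)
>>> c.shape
(3, 3)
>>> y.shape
(3, 3)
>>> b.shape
(3, 3)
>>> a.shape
(29, 19)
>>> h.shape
(3, 3)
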